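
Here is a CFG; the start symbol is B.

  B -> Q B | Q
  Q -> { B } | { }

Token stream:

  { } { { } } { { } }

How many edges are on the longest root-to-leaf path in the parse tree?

[B [Q { }] [B [Q { [B [Q { }]] }] [B [Q { [B [Q { }]] }]]]]

6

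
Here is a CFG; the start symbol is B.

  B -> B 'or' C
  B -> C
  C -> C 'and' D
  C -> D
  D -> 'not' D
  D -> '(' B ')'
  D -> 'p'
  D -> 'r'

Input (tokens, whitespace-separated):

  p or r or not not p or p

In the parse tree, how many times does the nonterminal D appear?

6

[B [B [B [B [C [D p]]] or [C [D r]]] or [C [D not [D not [D p]]]]] or [C [D p]]]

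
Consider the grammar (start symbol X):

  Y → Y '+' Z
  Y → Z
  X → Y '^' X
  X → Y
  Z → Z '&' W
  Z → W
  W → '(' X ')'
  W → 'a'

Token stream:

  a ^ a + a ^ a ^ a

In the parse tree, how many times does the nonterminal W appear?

[X [Y [Z [W a]]] ^ [X [Y [Y [Z [W a]]] + [Z [W a]]] ^ [X [Y [Z [W a]]] ^ [X [Y [Z [W a]]]]]]]

5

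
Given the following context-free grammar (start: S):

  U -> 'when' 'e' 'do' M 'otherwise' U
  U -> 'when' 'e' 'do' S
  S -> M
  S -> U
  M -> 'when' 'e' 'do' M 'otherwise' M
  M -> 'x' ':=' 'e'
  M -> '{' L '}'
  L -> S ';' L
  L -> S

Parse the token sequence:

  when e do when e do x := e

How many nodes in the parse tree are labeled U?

[S [U when e do [S [U when e do [S [M x := e]]]]]]

2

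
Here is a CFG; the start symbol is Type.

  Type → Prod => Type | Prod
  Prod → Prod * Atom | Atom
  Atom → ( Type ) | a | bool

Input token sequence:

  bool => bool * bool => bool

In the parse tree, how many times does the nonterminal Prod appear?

[Type [Prod [Atom bool]] => [Type [Prod [Prod [Atom bool]] * [Atom bool]] => [Type [Prod [Atom bool]]]]]

4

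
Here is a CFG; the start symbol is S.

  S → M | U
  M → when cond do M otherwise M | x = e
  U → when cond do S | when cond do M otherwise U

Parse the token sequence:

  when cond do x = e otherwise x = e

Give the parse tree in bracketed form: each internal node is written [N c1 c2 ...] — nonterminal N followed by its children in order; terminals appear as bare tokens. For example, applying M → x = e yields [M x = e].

[S [M when cond do [M x = e] otherwise [M x = e]]]

S
M
when cond do M otherwise M
when cond do x = e otherwise M
when cond do x = e otherwise x = e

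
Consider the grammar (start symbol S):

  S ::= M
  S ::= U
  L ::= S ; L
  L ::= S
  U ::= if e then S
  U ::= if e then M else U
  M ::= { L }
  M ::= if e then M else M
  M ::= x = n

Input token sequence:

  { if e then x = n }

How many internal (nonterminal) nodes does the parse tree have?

7

[S [M { [L [S [U if e then [S [M x = n]]]]] }]]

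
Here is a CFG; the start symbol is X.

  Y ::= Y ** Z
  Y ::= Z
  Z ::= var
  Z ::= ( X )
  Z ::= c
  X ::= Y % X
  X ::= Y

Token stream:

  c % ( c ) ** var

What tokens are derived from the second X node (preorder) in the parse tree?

[X [Y [Z c]] % [X [Y [Y [Z ( [X [Y [Z c]]] )]] ** [Z var]]]]

( c ) ** var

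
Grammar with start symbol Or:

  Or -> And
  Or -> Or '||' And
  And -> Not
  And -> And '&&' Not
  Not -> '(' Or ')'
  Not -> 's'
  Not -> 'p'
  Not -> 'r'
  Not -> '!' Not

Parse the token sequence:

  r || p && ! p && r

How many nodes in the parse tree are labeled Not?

[Or [Or [And [Not r]]] || [And [And [And [Not p]] && [Not ! [Not p]]] && [Not r]]]

5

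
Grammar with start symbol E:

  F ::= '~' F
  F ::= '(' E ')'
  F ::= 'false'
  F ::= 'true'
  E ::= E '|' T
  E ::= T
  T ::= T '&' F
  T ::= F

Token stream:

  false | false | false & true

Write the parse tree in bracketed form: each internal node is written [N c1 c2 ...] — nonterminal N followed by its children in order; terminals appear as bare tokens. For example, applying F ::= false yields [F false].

E
E | T
E | T | T
T | T | T
F | T | T
false | T | T
false | F | T
false | false | T
false | false | T & F
false | false | F & F
false | false | false & F
false | false | false & true

[E [E [E [T [F false]]] | [T [F false]]] | [T [T [F false]] & [F true]]]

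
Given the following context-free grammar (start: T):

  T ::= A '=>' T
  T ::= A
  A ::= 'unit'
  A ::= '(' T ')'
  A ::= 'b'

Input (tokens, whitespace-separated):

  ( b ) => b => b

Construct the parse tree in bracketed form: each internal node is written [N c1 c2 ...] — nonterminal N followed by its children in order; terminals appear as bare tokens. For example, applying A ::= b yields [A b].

T
A => T
( T ) => T
( A ) => T
( b ) => T
( b ) => A => T
( b ) => b => T
( b ) => b => A
( b ) => b => b

[T [A ( [T [A b]] )] => [T [A b] => [T [A b]]]]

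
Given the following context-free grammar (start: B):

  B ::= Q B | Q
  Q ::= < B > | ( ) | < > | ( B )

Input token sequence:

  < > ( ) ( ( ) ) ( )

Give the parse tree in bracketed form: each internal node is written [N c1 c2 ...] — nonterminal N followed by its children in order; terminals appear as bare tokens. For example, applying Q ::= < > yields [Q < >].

B
Q B
< > B
< > Q B
< > ( ) B
< > ( ) Q B
< > ( ) ( B ) B
< > ( ) ( Q ) B
< > ( ) ( ( ) ) B
< > ( ) ( ( ) ) Q
< > ( ) ( ( ) ) ( )

[B [Q < >] [B [Q ( )] [B [Q ( [B [Q ( )]] )] [B [Q ( )]]]]]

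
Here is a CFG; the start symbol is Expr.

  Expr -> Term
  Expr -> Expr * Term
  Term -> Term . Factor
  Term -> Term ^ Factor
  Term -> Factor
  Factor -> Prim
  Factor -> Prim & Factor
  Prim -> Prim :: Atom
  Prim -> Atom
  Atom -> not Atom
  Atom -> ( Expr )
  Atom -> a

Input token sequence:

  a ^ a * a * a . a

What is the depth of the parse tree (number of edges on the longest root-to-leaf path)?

[Expr [Expr [Expr [Term [Term [Factor [Prim [Atom a]]]] ^ [Factor [Prim [Atom a]]]]] * [Term [Factor [Prim [Atom a]]]]] * [Term [Term [Factor [Prim [Atom a]]]] . [Factor [Prim [Atom a]]]]]

8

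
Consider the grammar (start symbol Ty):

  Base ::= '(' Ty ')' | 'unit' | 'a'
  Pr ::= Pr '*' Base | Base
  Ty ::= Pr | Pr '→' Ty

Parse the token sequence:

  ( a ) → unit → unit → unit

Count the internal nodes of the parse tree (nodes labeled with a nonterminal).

[Ty [Pr [Base ( [Ty [Pr [Base a]]] )]] → [Ty [Pr [Base unit]] → [Ty [Pr [Base unit]] → [Ty [Pr [Base unit]]]]]]

15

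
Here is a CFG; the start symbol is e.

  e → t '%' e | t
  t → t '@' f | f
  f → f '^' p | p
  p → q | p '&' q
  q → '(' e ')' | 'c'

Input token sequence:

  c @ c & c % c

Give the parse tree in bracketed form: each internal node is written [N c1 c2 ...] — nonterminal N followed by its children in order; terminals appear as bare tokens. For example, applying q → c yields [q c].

[e [t [t [f [p [q c]]]] @ [f [p [p [q c]] & [q c]]]] % [e [t [f [p [q c]]]]]]

e
t % e
t @ f % e
f @ f % e
p @ f % e
q @ f % e
c @ f % e
c @ p % e
c @ p & q % e
c @ q & q % e
c @ c & q % e
c @ c & c % e
c @ c & c % t
c @ c & c % f
c @ c & c % p
c @ c & c % q
c @ c & c % c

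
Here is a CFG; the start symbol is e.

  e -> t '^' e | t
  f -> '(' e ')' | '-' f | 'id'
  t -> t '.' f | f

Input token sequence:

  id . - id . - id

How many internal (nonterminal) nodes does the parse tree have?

[e [t [t [t [f id]] . [f - [f id]]] . [f - [f id]]]]

9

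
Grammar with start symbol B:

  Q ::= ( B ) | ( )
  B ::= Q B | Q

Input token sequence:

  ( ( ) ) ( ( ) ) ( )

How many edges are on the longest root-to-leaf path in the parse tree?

[B [Q ( [B [Q ( )]] )] [B [Q ( [B [Q ( )]] )] [B [Q ( )]]]]

5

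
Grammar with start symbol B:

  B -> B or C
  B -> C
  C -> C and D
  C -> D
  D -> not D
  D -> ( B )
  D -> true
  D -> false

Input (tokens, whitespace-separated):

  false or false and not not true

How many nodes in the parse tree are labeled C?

3

[B [B [C [D false]]] or [C [C [D false]] and [D not [D not [D true]]]]]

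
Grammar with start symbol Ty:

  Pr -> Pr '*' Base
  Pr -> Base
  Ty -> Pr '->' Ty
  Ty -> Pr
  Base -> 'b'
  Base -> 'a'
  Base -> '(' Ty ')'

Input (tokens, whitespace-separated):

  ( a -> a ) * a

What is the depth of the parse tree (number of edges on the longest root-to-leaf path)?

8

[Ty [Pr [Pr [Base ( [Ty [Pr [Base a]] -> [Ty [Pr [Base a]]]] )]] * [Base a]]]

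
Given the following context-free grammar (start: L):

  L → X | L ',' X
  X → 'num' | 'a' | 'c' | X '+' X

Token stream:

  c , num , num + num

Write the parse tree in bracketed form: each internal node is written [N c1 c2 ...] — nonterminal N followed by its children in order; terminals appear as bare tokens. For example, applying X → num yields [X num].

L
L , X
L , X , X
X , X , X
c , X , X
c , num , X
c , num , X + X
c , num , num + X
c , num , num + num

[L [L [L [X c]] , [X num]] , [X [X num] + [X num]]]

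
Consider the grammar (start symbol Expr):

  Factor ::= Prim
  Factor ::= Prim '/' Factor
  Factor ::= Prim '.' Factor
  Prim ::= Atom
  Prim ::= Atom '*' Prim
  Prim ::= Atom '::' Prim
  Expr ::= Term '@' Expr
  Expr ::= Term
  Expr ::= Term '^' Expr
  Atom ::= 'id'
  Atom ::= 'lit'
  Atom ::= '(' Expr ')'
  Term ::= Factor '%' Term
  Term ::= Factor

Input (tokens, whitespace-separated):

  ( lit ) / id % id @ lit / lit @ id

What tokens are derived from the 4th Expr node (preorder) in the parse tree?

[Expr [Term [Factor [Prim [Atom ( [Expr [Term [Factor [Prim [Atom lit]]]]] )]] / [Factor [Prim [Atom id]]]] % [Term [Factor [Prim [Atom id]]]]] @ [Expr [Term [Factor [Prim [Atom lit]] / [Factor [Prim [Atom lit]]]]] @ [Expr [Term [Factor [Prim [Atom id]]]]]]]

id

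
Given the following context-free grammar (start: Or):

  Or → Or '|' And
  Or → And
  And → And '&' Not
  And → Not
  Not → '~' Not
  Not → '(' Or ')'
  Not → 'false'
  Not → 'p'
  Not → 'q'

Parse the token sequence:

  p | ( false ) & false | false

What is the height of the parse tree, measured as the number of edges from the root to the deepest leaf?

[Or [Or [Or [And [Not p]]] | [And [And [Not ( [Or [And [Not false]]] )]] & [Not false]]] | [And [Not false]]]

8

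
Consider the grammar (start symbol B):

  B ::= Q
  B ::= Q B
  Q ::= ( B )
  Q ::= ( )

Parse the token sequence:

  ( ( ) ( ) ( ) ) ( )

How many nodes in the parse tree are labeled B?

[B [Q ( [B [Q ( )] [B [Q ( )] [B [Q ( )]]]] )] [B [Q ( )]]]

5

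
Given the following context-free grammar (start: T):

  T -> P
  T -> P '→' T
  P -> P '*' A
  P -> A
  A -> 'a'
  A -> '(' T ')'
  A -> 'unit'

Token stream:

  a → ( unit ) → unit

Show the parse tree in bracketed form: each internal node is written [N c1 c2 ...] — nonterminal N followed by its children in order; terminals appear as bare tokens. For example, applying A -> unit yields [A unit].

T
P → T
A → T
a → T
a → P → T
a → A → T
a → ( T ) → T
a → ( P ) → T
a → ( A ) → T
a → ( unit ) → T
a → ( unit ) → P
a → ( unit ) → A
a → ( unit ) → unit

[T [P [A a]] → [T [P [A ( [T [P [A unit]]] )]] → [T [P [A unit]]]]]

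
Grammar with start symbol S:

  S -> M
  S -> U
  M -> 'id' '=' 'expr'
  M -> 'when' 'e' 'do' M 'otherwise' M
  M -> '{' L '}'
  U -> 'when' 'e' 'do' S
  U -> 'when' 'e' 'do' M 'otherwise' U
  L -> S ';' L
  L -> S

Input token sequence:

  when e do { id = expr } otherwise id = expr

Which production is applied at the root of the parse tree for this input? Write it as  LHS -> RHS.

[S [M when e do [M { [L [S [M id = expr]]] }] otherwise [M id = expr]]]

S -> M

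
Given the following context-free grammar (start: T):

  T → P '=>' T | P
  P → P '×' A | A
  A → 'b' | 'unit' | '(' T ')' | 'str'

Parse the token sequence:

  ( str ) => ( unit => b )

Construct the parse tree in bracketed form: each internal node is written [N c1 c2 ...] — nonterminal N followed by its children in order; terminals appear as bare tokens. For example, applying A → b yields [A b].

[T [P [A ( [T [P [A str]]] )]] => [T [P [A ( [T [P [A unit]] => [T [P [A b]]]] )]]]]

T
P => T
A => T
( T ) => T
( P ) => T
( A ) => T
( str ) => T
( str ) => P
( str ) => A
( str ) => ( T )
( str ) => ( P => T )
( str ) => ( A => T )
( str ) => ( unit => T )
( str ) => ( unit => P )
( str ) => ( unit => A )
( str ) => ( unit => b )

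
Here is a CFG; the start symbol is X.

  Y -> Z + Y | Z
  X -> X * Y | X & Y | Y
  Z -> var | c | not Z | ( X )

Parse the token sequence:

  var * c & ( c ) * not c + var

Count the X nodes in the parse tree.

[X [X [X [X [Y [Z var]]] * [Y [Z c]]] & [Y [Z ( [X [Y [Z c]]] )]]] * [Y [Z not [Z c]] + [Y [Z var]]]]

5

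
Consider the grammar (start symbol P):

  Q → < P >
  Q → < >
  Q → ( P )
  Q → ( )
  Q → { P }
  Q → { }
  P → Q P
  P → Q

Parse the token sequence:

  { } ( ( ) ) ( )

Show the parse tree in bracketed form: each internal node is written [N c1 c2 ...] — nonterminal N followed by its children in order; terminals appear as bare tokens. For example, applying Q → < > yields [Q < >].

[P [Q { }] [P [Q ( [P [Q ( )]] )] [P [Q ( )]]]]

P
Q P
{ } P
{ } Q P
{ } ( P ) P
{ } ( Q ) P
{ } ( ( ) ) P
{ } ( ( ) ) Q
{ } ( ( ) ) ( )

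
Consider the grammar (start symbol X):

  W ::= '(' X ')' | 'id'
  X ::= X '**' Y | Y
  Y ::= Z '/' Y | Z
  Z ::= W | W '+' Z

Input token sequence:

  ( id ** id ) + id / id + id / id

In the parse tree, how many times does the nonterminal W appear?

7

[X [Y [Z [W ( [X [X [Y [Z [W id]]]] ** [Y [Z [W id]]]] )] + [Z [W id]]] / [Y [Z [W id] + [Z [W id]]] / [Y [Z [W id]]]]]]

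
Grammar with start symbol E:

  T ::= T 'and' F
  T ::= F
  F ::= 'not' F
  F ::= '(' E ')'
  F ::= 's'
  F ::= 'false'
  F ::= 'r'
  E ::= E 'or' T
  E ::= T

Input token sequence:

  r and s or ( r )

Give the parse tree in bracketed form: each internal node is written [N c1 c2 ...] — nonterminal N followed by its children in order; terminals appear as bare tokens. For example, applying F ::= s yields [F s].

[E [E [T [T [F r]] and [F s]]] or [T [F ( [E [T [F r]]] )]]]

E
E or T
T or T
T and F or T
F and F or T
r and F or T
r and s or T
r and s or F
r and s or ( E )
r and s or ( T )
r and s or ( F )
r and s or ( r )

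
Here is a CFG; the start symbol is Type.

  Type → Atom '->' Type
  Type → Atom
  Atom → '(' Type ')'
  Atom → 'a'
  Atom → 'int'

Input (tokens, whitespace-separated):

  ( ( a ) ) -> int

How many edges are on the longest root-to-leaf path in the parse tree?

6

[Type [Atom ( [Type [Atom ( [Type [Atom a]] )]] )] -> [Type [Atom int]]]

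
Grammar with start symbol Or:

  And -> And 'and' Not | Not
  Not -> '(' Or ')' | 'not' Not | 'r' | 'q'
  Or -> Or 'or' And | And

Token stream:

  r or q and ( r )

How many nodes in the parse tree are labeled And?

4

[Or [Or [And [Not r]]] or [And [And [Not q]] and [Not ( [Or [And [Not r]]] )]]]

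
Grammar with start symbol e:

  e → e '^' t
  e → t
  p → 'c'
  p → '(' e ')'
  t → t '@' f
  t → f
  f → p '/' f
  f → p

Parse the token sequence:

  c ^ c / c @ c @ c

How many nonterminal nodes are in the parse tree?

16

[e [e [t [f [p c]]]] ^ [t [t [t [f [p c] / [f [p c]]]] @ [f [p c]]] @ [f [p c]]]]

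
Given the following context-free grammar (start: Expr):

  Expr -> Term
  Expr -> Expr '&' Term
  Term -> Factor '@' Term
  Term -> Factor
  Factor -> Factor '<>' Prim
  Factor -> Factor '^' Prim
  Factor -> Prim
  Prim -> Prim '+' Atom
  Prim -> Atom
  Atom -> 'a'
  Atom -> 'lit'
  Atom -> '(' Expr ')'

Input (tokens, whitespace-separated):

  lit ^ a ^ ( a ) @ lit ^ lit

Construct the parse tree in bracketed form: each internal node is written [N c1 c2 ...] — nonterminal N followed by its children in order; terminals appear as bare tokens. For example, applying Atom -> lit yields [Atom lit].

[Expr [Term [Factor [Factor [Factor [Prim [Atom lit]]] ^ [Prim [Atom a]]] ^ [Prim [Atom ( [Expr [Term [Factor [Prim [Atom a]]]]] )]]] @ [Term [Factor [Factor [Prim [Atom lit]]] ^ [Prim [Atom lit]]]]]]

Expr
Term
Factor @ Term
Factor ^ Prim @ Term
Factor ^ Prim ^ Prim @ Term
Prim ^ Prim ^ Prim @ Term
Atom ^ Prim ^ Prim @ Term
lit ^ Prim ^ Prim @ Term
lit ^ Atom ^ Prim @ Term
lit ^ a ^ Prim @ Term
lit ^ a ^ Atom @ Term
lit ^ a ^ ( Expr ) @ Term
lit ^ a ^ ( Term ) @ Term
lit ^ a ^ ( Factor ) @ Term
lit ^ a ^ ( Prim ) @ Term
lit ^ a ^ ( Atom ) @ Term
lit ^ a ^ ( a ) @ Term
lit ^ a ^ ( a ) @ Factor
lit ^ a ^ ( a ) @ Factor ^ Prim
lit ^ a ^ ( a ) @ Prim ^ Prim
lit ^ a ^ ( a ) @ Atom ^ Prim
lit ^ a ^ ( a ) @ lit ^ Prim
lit ^ a ^ ( a ) @ lit ^ Atom
lit ^ a ^ ( a ) @ lit ^ lit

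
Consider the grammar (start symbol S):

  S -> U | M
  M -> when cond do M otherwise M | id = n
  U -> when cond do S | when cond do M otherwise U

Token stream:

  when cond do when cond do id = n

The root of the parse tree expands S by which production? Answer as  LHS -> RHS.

[S [U when cond do [S [U when cond do [S [M id = n]]]]]]

S -> U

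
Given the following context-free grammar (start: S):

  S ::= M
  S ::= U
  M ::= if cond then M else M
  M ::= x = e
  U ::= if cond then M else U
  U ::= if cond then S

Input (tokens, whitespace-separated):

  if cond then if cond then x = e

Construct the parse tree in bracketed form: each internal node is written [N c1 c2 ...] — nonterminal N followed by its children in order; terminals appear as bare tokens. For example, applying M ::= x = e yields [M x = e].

S
U
if cond then S
if cond then U
if cond then if cond then S
if cond then if cond then M
if cond then if cond then x = e

[S [U if cond then [S [U if cond then [S [M x = e]]]]]]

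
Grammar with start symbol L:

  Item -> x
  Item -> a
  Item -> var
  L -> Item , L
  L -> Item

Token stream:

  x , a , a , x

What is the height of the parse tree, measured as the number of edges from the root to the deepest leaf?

[L [Item x] , [L [Item a] , [L [Item a] , [L [Item x]]]]]

5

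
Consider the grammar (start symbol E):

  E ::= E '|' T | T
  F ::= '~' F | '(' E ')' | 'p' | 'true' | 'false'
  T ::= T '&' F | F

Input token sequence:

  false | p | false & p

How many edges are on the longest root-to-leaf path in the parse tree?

[E [E [E [T [F false]]] | [T [F p]]] | [T [T [F false]] & [F p]]]

5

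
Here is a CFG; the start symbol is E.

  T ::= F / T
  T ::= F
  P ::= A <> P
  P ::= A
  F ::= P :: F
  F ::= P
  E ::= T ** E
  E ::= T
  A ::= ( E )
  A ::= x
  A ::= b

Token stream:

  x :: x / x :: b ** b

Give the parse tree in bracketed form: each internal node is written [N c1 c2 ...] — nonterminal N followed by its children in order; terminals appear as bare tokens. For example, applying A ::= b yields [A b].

[E [T [F [P [A x]] :: [F [P [A x]]]] / [T [F [P [A x]] :: [F [P [A b]]]]]] ** [E [T [F [P [A b]]]]]]

E
T ** E
F / T ** E
P :: F / T ** E
A :: F / T ** E
x :: F / T ** E
x :: P / T ** E
x :: A / T ** E
x :: x / T ** E
x :: x / F ** E
x :: x / P :: F ** E
x :: x / A :: F ** E
x :: x / x :: F ** E
x :: x / x :: P ** E
x :: x / x :: A ** E
x :: x / x :: b ** E
x :: x / x :: b ** T
x :: x / x :: b ** F
x :: x / x :: b ** P
x :: x / x :: b ** A
x :: x / x :: b ** b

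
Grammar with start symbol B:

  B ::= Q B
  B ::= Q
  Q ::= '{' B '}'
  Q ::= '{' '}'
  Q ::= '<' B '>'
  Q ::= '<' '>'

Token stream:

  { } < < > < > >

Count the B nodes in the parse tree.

4

[B [Q { }] [B [Q < [B [Q < >] [B [Q < >]]] >]]]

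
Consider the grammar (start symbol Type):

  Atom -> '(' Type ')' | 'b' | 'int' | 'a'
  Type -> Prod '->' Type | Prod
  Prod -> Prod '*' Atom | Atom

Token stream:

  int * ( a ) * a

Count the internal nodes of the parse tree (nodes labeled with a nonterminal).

10

[Type [Prod [Prod [Prod [Atom int]] * [Atom ( [Type [Prod [Atom a]]] )]] * [Atom a]]]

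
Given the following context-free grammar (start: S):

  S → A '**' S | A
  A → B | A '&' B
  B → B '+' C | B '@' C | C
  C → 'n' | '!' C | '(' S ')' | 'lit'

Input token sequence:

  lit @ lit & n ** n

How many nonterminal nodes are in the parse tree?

13

[S [A [A [B [B [C lit]] @ [C lit]]] & [B [C n]]] ** [S [A [B [C n]]]]]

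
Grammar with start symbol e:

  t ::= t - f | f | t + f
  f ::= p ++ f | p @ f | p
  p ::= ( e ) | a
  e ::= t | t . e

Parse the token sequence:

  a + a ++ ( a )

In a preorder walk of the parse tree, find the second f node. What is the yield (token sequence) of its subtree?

a ++ ( a )

[e [t [t [f [p a]]] + [f [p a] ++ [f [p ( [e [t [f [p a]]]] )]]]]]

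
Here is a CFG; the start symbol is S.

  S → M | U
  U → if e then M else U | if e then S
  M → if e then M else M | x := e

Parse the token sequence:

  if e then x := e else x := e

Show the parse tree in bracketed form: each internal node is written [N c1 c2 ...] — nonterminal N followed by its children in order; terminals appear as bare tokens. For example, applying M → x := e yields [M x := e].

[S [M if e then [M x := e] else [M x := e]]]

S
M
if e then M else M
if e then x := e else M
if e then x := e else x := e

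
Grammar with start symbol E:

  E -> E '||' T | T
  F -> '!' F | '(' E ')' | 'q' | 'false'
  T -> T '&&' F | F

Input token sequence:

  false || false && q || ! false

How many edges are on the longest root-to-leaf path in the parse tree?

[E [E [E [T [F false]]] || [T [T [F false]] && [F q]]] || [T [F ! [F false]]]]

5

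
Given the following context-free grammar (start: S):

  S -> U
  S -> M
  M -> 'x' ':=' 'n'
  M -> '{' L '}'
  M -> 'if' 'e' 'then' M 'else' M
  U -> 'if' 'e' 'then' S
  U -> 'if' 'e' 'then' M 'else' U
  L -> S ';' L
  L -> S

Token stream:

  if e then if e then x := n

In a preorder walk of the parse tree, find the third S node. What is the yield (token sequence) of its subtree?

x := n

[S [U if e then [S [U if e then [S [M x := n]]]]]]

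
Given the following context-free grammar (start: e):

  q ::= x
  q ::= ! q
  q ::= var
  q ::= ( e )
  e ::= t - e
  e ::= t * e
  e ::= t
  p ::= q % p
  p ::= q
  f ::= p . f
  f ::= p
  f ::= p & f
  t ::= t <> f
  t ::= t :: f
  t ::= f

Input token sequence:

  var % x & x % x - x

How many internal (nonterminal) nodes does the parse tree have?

[e [t [f [p [q var] % [p [q x]]] & [f [p [q x] % [p [q x]]]]]] - [e [t [f [p [q x]]]]]]

17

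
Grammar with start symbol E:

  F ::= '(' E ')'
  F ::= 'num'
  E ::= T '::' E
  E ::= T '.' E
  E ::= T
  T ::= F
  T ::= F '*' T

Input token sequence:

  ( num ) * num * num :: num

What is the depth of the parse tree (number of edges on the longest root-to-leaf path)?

[E [T [F ( [E [T [F num]]] )] * [T [F num] * [T [F num]]]] :: [E [T [F num]]]]

6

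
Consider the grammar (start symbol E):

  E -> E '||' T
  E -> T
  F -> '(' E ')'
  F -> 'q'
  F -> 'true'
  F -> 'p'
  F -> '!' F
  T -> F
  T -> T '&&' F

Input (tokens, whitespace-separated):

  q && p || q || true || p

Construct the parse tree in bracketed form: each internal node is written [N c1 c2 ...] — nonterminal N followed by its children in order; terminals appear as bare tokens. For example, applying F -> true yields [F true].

E
E || T
E || T || T
E || T || T || T
T || T || T || T
T && F || T || T || T
F && F || T || T || T
q && F || T || T || T
q && p || T || T || T
q && p || F || T || T
q && p || q || T || T
q && p || q || F || T
q && p || q || true || T
q && p || q || true || F
q && p || q || true || p

[E [E [E [E [T [T [F q]] && [F p]]] || [T [F q]]] || [T [F true]]] || [T [F p]]]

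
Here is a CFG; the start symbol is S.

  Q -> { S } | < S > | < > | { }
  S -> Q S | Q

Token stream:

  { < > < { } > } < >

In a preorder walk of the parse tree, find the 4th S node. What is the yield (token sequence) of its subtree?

[S [Q { [S [Q < >] [S [Q < [S [Q { }]] >]]] }] [S [Q < >]]]

{ }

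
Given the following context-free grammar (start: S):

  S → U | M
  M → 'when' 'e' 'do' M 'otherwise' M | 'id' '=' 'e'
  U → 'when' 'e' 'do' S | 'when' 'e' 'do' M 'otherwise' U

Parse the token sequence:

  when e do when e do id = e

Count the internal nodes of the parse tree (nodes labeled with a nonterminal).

6

[S [U when e do [S [U when e do [S [M id = e]]]]]]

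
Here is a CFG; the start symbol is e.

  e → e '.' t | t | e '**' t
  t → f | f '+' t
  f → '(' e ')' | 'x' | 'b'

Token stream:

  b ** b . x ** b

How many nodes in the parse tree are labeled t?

4

[e [e [e [e [t [f b]]] ** [t [f b]]] . [t [f x]]] ** [t [f b]]]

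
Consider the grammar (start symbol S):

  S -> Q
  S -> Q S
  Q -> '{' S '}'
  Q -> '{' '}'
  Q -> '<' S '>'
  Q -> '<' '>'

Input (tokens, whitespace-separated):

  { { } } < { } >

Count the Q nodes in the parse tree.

[S [Q { [S [Q { }]] }] [S [Q < [S [Q { }]] >]]]

4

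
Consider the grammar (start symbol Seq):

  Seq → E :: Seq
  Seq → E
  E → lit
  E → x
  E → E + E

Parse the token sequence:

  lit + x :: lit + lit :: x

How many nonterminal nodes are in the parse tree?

[Seq [E [E lit] + [E x]] :: [Seq [E [E lit] + [E lit]] :: [Seq [E x]]]]

10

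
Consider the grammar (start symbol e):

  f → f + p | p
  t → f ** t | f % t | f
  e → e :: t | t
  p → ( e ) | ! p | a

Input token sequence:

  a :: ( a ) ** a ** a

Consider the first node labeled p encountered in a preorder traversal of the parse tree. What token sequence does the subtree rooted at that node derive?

[e [e [t [f [p a]]]] :: [t [f [p ( [e [t [f [p a]]]] )]] ** [t [f [p a]] ** [t [f [p a]]]]]]

a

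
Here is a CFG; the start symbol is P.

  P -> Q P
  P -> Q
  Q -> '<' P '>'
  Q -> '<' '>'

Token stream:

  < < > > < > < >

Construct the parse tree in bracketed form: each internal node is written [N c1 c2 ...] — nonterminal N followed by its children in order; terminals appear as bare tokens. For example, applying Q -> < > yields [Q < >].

[P [Q < [P [Q < >]] >] [P [Q < >] [P [Q < >]]]]

P
Q P
< P > P
< Q > P
< < > > P
< < > > Q P
< < > > < > P
< < > > < > Q
< < > > < > < >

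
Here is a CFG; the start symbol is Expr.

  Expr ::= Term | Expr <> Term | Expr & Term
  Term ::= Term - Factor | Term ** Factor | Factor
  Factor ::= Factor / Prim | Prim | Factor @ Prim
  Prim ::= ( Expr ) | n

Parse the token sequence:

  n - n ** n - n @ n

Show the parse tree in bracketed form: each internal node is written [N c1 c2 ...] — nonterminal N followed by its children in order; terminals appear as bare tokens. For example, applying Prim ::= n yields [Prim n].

[Expr [Term [Term [Term [Term [Factor [Prim n]]] - [Factor [Prim n]]] ** [Factor [Prim n]]] - [Factor [Factor [Prim n]] @ [Prim n]]]]

Expr
Term
Term - Factor
Term ** Factor - Factor
Term - Factor ** Factor - Factor
Factor - Factor ** Factor - Factor
Prim - Factor ** Factor - Factor
n - Factor ** Factor - Factor
n - Prim ** Factor - Factor
n - n ** Factor - Factor
n - n ** Prim - Factor
n - n ** n - Factor
n - n ** n - Factor @ Prim
n - n ** n - Prim @ Prim
n - n ** n - n @ Prim
n - n ** n - n @ n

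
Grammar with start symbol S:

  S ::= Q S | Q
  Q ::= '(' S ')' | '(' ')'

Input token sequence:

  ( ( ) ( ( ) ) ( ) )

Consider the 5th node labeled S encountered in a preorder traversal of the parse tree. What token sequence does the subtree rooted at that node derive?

[S [Q ( [S [Q ( )] [S [Q ( [S [Q ( )]] )] [S [Q ( )]]]] )]]

( )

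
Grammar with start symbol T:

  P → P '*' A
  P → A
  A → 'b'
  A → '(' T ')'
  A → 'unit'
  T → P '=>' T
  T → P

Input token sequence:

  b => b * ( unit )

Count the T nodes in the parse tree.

[T [P [A b]] => [T [P [P [A b]] * [A ( [T [P [A unit]]] )]]]]

3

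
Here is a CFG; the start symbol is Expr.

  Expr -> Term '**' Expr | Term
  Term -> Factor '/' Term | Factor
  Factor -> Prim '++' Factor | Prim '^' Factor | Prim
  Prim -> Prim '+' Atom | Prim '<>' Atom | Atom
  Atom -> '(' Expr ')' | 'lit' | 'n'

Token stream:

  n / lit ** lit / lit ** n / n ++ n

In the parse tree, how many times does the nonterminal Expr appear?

[Expr [Term [Factor [Prim [Atom n]]] / [Term [Factor [Prim [Atom lit]]]]] ** [Expr [Term [Factor [Prim [Atom lit]]] / [Term [Factor [Prim [Atom lit]]]]] ** [Expr [Term [Factor [Prim [Atom n]]] / [Term [Factor [Prim [Atom n]] ++ [Factor [Prim [Atom n]]]]]]]]]

3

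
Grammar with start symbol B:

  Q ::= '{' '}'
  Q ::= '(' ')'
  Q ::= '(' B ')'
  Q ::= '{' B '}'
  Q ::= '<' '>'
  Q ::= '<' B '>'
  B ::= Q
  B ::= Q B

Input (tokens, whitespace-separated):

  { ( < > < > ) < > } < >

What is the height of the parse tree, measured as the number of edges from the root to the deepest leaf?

7

[B [Q { [B [Q ( [B [Q < >] [B [Q < >]]] )] [B [Q < >]]] }] [B [Q < >]]]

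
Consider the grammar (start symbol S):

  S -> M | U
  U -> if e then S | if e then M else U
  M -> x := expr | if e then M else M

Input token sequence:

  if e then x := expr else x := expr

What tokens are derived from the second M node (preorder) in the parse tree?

[S [M if e then [M x := expr] else [M x := expr]]]

x := expr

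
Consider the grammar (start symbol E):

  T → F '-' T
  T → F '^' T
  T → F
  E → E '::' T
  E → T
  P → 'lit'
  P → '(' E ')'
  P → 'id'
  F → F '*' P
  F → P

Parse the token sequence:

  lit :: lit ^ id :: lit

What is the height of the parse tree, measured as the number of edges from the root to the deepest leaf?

[E [E [E [T [F [P lit]]]] :: [T [F [P lit]] ^ [T [F [P id]]]]] :: [T [F [P lit]]]]

6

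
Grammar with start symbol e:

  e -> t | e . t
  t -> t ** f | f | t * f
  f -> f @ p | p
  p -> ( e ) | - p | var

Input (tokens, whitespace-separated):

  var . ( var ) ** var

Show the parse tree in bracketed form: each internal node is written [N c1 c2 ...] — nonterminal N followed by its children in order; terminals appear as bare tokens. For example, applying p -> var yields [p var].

e
e . t
t . t
f . t
p . t
var . t
var . t ** f
var . f ** f
var . p ** f
var . ( e ) ** f
var . ( t ) ** f
var . ( f ) ** f
var . ( p ) ** f
var . ( var ) ** f
var . ( var ) ** p
var . ( var ) ** var

[e [e [t [f [p var]]]] . [t [t [f [p ( [e [t [f [p var]]]] )]]] ** [f [p var]]]]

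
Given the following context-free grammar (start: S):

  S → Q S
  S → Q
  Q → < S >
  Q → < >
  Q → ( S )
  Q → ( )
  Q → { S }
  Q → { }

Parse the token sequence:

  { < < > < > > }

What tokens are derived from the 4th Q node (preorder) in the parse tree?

< >

[S [Q { [S [Q < [S [Q < >] [S [Q < >]]] >]] }]]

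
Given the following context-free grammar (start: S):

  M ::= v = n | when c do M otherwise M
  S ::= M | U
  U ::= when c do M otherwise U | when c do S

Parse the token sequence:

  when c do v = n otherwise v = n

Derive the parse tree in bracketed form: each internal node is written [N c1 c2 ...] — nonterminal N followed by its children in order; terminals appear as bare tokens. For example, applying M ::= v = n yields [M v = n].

S
M
when c do M otherwise M
when c do v = n otherwise M
when c do v = n otherwise v = n

[S [M when c do [M v = n] otherwise [M v = n]]]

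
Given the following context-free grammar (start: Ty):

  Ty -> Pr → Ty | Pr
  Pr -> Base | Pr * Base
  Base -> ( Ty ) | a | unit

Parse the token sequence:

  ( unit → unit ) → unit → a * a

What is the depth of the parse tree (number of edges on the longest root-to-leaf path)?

7

[Ty [Pr [Base ( [Ty [Pr [Base unit]] → [Ty [Pr [Base unit]]]] )]] → [Ty [Pr [Base unit]] → [Ty [Pr [Pr [Base a]] * [Base a]]]]]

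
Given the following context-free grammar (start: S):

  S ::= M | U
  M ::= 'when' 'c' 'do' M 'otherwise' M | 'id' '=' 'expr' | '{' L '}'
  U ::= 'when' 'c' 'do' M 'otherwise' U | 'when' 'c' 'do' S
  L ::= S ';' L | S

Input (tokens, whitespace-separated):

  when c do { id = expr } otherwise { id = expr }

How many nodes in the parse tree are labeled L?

2

[S [M when c do [M { [L [S [M id = expr]]] }] otherwise [M { [L [S [M id = expr]]] }]]]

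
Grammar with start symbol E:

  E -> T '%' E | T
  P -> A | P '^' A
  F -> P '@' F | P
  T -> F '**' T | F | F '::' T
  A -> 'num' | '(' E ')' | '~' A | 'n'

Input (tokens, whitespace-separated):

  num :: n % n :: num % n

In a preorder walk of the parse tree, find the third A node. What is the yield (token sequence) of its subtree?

[E [T [F [P [A num]]] :: [T [F [P [A n]]]]] % [E [T [F [P [A n]]] :: [T [F [P [A num]]]]] % [E [T [F [P [A n]]]]]]]

n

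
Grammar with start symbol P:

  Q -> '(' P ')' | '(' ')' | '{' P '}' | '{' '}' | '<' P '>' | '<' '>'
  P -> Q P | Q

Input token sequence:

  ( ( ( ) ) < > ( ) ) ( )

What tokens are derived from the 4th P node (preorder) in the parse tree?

< > ( )

[P [Q ( [P [Q ( [P [Q ( )]] )] [P [Q < >] [P [Q ( )]]]] )] [P [Q ( )]]]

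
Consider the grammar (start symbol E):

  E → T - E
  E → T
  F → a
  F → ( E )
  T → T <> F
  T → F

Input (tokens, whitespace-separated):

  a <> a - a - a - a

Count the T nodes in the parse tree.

[E [T [T [F a]] <> [F a]] - [E [T [F a]] - [E [T [F a]] - [E [T [F a]]]]]]

5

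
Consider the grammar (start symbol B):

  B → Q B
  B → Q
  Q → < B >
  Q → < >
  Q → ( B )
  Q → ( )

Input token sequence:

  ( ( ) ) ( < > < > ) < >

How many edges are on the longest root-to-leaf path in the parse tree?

[B [Q ( [B [Q ( )]] )] [B [Q ( [B [Q < >] [B [Q < >]]] )] [B [Q < >]]]]

6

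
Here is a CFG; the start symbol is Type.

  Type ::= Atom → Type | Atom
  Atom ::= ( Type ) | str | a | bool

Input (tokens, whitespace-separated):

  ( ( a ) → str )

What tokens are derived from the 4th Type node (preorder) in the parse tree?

str

[Type [Atom ( [Type [Atom ( [Type [Atom a]] )] → [Type [Atom str]]] )]]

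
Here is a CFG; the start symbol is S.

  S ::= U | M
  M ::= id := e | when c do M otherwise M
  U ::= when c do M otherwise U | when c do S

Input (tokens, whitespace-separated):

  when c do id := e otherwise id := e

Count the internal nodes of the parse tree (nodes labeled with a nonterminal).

4

[S [M when c do [M id := e] otherwise [M id := e]]]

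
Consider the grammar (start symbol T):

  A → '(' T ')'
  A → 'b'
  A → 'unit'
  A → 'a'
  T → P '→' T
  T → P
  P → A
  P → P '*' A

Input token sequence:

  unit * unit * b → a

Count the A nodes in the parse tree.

[T [P [P [P [A unit]] * [A unit]] * [A b]] → [T [P [A a]]]]

4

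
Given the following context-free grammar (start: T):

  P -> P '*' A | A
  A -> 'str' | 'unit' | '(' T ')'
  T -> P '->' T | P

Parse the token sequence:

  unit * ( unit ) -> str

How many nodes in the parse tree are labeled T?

[T [P [P [A unit]] * [A ( [T [P [A unit]]] )]] -> [T [P [A str]]]]

3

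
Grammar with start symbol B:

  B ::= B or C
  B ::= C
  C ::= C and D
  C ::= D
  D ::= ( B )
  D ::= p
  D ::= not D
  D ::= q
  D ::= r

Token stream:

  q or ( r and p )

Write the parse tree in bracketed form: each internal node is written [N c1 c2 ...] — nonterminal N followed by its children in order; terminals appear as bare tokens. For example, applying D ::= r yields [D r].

[B [B [C [D q]]] or [C [D ( [B [C [C [D r]] and [D p]]] )]]]

B
B or C
C or C
D or C
q or C
q or D
q or ( B )
q or ( C )
q or ( C and D )
q or ( D and D )
q or ( r and D )
q or ( r and p )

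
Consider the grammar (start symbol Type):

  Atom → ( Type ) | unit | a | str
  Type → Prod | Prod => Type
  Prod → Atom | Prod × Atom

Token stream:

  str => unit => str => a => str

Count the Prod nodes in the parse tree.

5

[Type [Prod [Atom str]] => [Type [Prod [Atom unit]] => [Type [Prod [Atom str]] => [Type [Prod [Atom a]] => [Type [Prod [Atom str]]]]]]]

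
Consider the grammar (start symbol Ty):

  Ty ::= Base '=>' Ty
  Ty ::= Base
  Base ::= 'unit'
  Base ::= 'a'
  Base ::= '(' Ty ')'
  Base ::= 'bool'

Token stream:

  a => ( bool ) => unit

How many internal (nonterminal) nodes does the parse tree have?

8

[Ty [Base a] => [Ty [Base ( [Ty [Base bool]] )] => [Ty [Base unit]]]]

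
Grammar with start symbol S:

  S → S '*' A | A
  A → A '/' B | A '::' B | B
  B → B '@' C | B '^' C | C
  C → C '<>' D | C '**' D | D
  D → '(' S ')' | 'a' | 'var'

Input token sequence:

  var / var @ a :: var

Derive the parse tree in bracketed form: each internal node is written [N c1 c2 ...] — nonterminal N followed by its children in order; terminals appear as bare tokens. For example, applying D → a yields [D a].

[S [A [A [A [B [C [D var]]]] / [B [B [C [D var]]] @ [C [D a]]]] :: [B [C [D var]]]]]

S
A
A :: B
A / B :: B
B / B :: B
C / B :: B
D / B :: B
var / B :: B
var / B @ C :: B
var / C @ C :: B
var / D @ C :: B
var / var @ C :: B
var / var @ D :: B
var / var @ a :: B
var / var @ a :: C
var / var @ a :: D
var / var @ a :: var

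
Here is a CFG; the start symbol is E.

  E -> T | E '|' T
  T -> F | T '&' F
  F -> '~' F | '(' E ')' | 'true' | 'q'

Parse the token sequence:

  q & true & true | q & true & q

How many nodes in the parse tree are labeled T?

[E [E [T [T [T [F q]] & [F true]] & [F true]]] | [T [T [T [F q]] & [F true]] & [F q]]]

6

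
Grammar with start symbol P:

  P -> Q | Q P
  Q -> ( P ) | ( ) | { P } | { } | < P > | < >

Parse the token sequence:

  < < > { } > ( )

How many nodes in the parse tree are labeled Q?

[P [Q < [P [Q < >] [P [Q { }]]] >] [P [Q ( )]]]

4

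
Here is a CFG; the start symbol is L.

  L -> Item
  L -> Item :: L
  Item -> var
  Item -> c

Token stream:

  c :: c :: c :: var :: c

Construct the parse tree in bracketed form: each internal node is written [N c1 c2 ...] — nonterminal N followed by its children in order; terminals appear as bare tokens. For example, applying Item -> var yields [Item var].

L
Item :: L
c :: L
c :: Item :: L
c :: c :: L
c :: c :: Item :: L
c :: c :: c :: L
c :: c :: c :: Item :: L
c :: c :: c :: var :: L
c :: c :: c :: var :: Item
c :: c :: c :: var :: c

[L [Item c] :: [L [Item c] :: [L [Item c] :: [L [Item var] :: [L [Item c]]]]]]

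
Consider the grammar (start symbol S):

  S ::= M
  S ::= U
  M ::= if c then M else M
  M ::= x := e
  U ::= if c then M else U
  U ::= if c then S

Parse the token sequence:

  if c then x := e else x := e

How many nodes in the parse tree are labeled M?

[S [M if c then [M x := e] else [M x := e]]]

3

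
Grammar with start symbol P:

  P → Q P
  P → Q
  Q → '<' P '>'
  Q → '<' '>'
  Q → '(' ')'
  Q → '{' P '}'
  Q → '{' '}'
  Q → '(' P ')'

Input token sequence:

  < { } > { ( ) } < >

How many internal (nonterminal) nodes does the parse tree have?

10

[P [Q < [P [Q { }]] >] [P [Q { [P [Q ( )]] }] [P [Q < >]]]]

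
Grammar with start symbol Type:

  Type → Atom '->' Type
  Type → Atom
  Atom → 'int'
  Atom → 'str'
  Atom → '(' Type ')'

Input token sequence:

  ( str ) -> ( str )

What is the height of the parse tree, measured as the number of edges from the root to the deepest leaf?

5

[Type [Atom ( [Type [Atom str]] )] -> [Type [Atom ( [Type [Atom str]] )]]]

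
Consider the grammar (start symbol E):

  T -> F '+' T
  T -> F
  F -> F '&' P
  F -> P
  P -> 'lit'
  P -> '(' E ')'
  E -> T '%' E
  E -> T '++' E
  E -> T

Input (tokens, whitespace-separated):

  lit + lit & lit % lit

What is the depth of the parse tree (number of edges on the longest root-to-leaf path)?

[E [T [F [P lit]] + [T [F [F [P lit]] & [P lit]]]] % [E [T [F [P lit]]]]]

6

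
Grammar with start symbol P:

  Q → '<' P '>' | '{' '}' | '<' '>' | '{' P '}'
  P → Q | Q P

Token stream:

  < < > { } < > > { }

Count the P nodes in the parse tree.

5

[P [Q < [P [Q < >] [P [Q { }] [P [Q < >]]]] >] [P [Q { }]]]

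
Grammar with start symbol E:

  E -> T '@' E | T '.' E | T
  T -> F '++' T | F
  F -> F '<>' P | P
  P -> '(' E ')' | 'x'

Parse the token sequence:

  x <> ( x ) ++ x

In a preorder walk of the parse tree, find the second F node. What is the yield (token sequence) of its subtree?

x

[E [T [F [F [P x]] <> [P ( [E [T [F [P x]]]] )]] ++ [T [F [P x]]]]]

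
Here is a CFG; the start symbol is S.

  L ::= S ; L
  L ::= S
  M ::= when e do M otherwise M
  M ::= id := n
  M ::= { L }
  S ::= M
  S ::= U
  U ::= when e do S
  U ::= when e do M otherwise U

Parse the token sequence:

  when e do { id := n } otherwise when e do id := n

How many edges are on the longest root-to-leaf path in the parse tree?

[S [U when e do [M { [L [S [M id := n]]] }] otherwise [U when e do [S [M id := n]]]]]

6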